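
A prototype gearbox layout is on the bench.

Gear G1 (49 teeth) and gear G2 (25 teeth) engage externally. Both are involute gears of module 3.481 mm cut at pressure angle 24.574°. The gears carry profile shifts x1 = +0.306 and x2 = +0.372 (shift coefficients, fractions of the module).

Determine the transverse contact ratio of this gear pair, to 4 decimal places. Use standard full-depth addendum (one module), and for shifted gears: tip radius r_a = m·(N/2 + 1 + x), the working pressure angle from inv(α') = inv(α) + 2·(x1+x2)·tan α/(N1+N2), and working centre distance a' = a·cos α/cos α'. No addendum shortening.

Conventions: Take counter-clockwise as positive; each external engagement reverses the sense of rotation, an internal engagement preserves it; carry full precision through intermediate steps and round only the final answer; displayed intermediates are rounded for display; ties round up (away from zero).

single-mesh involute tooth geometry (49T engaging 25T at module 3.481)
base radii: r_b1 = 77.559849, r_b2 = 39.571352
tip radii: r_a1 = 89.830686, r_a2 = 48.288432
inv(α') = inv(24.574°) + 2·(+0.306+0.372)·tan α/(49+25) = 0.03676922  ⇒  α' = 26.66019°
a' = a·cos α / cos α' = 128.7970·cos 24.574°/cos 26.66019° = 131.065656
action lengths: √(r_a1²−r_b1²) = 45.321318, √(r_a2²−r_b2²) = 27.674551
base pitch p_b = π·m·cos α = 9.945365
CR = (45.321318 + 27.674551 − 131.065656·sin 26.66019°)/9.945365 = 1.426490
contact ratio ≈ 1.4265

1.4265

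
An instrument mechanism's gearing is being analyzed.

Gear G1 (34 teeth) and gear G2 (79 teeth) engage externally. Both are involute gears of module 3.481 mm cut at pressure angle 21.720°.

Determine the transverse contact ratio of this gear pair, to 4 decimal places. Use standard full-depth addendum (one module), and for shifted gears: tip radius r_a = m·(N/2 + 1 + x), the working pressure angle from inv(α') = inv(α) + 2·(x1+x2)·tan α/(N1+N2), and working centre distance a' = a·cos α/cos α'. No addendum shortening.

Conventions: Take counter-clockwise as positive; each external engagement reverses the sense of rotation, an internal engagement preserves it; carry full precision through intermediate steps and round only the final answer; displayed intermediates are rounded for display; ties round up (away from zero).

single-mesh involute tooth geometry (34T engaging 79T at module 3.481)
base radii: r_b1 = 54.975637, r_b2 = 127.737510
tip radii: r_a1 = 62.658000, r_a2 = 140.980500
no profile shift: α' = α, a' = a
action lengths: √(r_a1²−r_b1²) = 30.061675, √(r_a2²−r_b2²) = 59.654254
base pitch p_b = π·m·cos α = 10.159474
CR = (30.061675 + 59.654254 − 196.676500·sin 21.72000°)/10.159474 = 1.666587
contact ratio ≈ 1.6666

1.6666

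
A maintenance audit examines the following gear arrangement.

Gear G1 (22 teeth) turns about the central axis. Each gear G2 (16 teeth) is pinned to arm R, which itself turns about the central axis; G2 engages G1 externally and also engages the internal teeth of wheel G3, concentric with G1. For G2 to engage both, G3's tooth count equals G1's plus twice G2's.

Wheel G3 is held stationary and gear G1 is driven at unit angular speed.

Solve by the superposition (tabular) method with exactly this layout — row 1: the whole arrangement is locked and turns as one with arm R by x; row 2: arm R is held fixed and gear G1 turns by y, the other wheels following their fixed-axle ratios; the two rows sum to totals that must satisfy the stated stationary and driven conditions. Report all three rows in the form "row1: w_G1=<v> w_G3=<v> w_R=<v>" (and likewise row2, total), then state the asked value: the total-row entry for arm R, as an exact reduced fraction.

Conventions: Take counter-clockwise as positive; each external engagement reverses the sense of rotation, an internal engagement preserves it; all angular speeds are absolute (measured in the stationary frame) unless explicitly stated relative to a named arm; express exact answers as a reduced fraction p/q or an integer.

row1: w_G1=11/38 w_G3=11/38 w_R=11/38
row2: w_G1=27/38 w_G3=-11/38 w_R=0
total: w_G1=1 w_G3=0 w_R=11/38
asked value: 11/38

class = planetary set [G3 = 22+2·16 = 54; Willis about the carrier]
row 1 — lock + rotate with arm: ω_sun = ω_ring = ω_arm = x
row 2: sun turns y, ring = −(22/54)·y, arm 0
boundary: total ω_ring = x − (22/54)·y = 0 and total ω_sun = x + y = 1  ⇒  y = 27/38, x = 11/38
row 2 ring = −(22/54)·27/38 = -11/38
totals (row 1 + row 2): sun 11/38 + 27/38 = 1, ring 11/38 + (-11/38) = 0, arm 11/38 + 0 = 11/38
asked cell (total, arm) = 11/38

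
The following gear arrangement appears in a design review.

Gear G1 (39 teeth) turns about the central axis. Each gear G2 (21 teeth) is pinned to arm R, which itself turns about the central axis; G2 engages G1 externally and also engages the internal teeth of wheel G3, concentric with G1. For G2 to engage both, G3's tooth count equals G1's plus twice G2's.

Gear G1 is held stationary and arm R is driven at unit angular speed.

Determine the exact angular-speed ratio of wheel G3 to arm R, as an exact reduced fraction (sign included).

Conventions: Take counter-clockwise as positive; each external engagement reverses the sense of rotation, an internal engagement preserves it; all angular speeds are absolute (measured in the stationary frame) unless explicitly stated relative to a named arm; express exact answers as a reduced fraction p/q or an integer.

40/27

planetary set (39T centre, 21T on arm, 81T internal) — Willis relation
ring teeth: 39 + 2·21 = 81
39(ω_sun−ω_arm) = −81(ω_ring−ω_arm),  ω_sun = 0, ω_arm = 1
ω_ring = 1 − (39/81)(0−1) = 40/27
ω_out/ω_in = 40/27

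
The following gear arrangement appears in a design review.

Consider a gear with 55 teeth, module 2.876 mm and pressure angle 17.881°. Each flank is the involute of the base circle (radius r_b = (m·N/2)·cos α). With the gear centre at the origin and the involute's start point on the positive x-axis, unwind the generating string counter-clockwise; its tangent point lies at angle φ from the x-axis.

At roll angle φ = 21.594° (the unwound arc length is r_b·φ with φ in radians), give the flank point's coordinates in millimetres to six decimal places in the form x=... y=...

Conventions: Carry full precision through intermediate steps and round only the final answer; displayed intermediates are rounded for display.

x=80.427096 y=1.324185

single-mesh involute tooth geometry (55T wheel at module 2.876)
pitch radius r_p = m·N/2 = 2.876·55/2 = 79.090000
base radius r_b = r_p·cos α = 79.090000·cos 17.881° = 75.269658
roll angle φ = 21.594° = 0.37688640 rad
x = r_b·(cos φ + φ·sin φ) = 80.427096
y = r_b·(sin φ − φ·cos φ) = 1.324185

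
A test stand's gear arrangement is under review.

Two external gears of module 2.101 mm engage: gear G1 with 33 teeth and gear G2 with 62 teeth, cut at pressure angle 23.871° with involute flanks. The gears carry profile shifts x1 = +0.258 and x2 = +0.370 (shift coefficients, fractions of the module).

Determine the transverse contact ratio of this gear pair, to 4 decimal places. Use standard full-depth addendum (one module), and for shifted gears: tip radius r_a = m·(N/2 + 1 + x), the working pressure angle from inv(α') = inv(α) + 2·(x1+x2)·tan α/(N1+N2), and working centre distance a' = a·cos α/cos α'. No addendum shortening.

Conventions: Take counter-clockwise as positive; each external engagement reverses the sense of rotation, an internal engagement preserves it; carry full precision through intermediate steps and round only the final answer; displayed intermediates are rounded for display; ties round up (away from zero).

topology: single-mesh involute geometry — m = 2.101, 33T/62T pair
base radii: r_b1 = 31.701089, r_b2 = 59.559623
tip radii: r_a1 = 37.309558, r_a2 = 68.009370
inv(α') = inv(23.871°) + 2·(+0.258+0.370)·tan α/(33+62) = 0.03175682  ⇒  α' = 25.45969°
a' = a·cos α / cos α' = 99.7975·cos 23.871°/cos 25.45969° = 101.076457
action lengths: √(r_a1²−r_b1²) = 19.673435, √(r_a2²−r_b2²) = 32.831780
base pitch p_b = π·m·cos α = 6.035873
CR = (19.673435 + 32.831780 − 101.076457·sin 25.45969°)/6.035873 = 1.500175
contact ratio ≈ 1.5002

1.5002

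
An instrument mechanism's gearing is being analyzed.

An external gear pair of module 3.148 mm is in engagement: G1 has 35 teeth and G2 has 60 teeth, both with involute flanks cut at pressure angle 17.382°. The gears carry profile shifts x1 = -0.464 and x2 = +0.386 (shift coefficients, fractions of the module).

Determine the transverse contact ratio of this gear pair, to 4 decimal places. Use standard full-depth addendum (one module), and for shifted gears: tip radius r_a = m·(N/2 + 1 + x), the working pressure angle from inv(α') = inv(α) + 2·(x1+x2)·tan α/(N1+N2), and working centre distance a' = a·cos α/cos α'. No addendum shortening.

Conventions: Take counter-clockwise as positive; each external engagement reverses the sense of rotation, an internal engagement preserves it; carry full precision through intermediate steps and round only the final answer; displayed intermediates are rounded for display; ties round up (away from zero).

1.9167

single-mesh involute tooth geometry (35T engaging 60T at module 3.148)
base radii: r_b1 = 52.574273, r_b2 = 90.127324
tip radii: r_a1 = 56.777328, r_a2 = 98.803128
inv(α') = inv(17.382°) + 2·(-0.464+0.386)·tan α/(35+60) = 0.00914886  ⇒  α' = 17.07574°
a' = a·cos α / cos α' = 149.5300·cos 17.382°/cos 17.07574° = 149.282348
action lengths: √(r_a1²−r_b1²) = 21.438536, √(r_a2²−r_b2²) = 40.486090
base pitch p_b = π·m·cos α = 9.438111
CR = (21.438536 + 40.486090 − 149.282348·sin 17.07574°)/9.438111 = 1.916698
contact ratio ≈ 1.9167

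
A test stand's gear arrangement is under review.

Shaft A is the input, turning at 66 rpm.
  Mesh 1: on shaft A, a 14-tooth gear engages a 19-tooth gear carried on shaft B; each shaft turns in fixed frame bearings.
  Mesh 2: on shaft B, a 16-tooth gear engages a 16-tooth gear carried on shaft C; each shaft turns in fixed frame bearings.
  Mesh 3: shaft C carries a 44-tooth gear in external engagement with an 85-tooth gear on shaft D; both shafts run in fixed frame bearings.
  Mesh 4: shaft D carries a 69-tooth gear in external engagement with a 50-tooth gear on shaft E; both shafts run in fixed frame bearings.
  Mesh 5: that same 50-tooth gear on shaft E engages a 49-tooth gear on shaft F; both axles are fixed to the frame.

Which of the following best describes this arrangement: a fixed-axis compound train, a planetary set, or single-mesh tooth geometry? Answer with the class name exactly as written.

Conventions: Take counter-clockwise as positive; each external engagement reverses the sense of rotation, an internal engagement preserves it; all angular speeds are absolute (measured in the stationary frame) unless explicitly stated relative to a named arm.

fixed-axis compound train

topology: fixed-axis compound train — 5 meshes, A→F
classification: fixed-axis compound train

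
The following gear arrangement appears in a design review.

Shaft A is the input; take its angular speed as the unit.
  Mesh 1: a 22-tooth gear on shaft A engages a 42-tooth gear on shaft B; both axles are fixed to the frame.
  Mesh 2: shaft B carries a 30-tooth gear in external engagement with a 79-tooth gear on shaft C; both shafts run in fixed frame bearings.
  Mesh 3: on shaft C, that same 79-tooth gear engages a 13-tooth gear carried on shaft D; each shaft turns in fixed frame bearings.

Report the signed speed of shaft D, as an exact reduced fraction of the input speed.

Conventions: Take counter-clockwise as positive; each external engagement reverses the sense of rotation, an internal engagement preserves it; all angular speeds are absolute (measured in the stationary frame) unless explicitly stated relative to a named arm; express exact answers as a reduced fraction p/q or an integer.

-110/91

3-mesh fixed-axis compound train (all bearings frame-fixed)
mesh 1 [22T→42T]: |ω|/ω_in = 1×22/42 = 11/21, sense flips to −
mesh 2 [30T→79T]: |ω|/ω_in = (11/21)×30/79 = 110/553, sense flips to +
mesh 3 [79T→13T]: |ω|/ω_in = (110/553)×79/13 = 110/91, sense flips to −
signed output speed (× input speed) = -110/91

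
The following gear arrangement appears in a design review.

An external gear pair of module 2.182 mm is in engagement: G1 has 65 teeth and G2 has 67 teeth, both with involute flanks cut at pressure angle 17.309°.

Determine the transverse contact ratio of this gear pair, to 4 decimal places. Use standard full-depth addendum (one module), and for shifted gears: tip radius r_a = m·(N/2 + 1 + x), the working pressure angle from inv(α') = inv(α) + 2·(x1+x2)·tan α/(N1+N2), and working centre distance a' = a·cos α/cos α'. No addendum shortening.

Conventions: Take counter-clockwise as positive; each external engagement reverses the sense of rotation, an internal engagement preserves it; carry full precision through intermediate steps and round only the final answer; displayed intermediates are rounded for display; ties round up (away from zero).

single-mesh involute tooth geometry (65T engaging 67T at module 2.182)
base radii: r_b1 = 67.703549, r_b2 = 69.786735
tip radii: r_a1 = 73.097000, r_a2 = 75.279000
no profile shift: α' = α, a' = a
action lengths: √(r_a1²−r_b1²) = 27.557230, √(r_a2²−r_b2²) = 28.226574
base pitch p_b = π·m·cos α = 6.544522
CR = (27.557230 + 28.226574 − 144.012000·sin 17.30900°)/6.544522 = 1.976715
contact ratio ≈ 1.9767

1.9767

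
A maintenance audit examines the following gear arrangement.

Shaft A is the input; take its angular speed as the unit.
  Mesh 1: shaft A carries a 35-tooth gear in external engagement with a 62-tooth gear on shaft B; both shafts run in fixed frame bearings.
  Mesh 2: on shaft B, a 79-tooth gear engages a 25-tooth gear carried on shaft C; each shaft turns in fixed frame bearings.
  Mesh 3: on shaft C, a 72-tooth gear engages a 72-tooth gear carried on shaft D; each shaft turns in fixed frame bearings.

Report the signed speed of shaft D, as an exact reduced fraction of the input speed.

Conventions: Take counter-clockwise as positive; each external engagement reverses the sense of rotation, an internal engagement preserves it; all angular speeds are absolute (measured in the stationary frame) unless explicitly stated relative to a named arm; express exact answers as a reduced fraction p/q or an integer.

-553/310

3-mesh fixed-axis compound train (all bearings frame-fixed)
mesh 1 [35T→62T]: |ω|/ω_in = 1×35/62 = 35/62, sense flips to −
mesh 2 [79T→25T]: |ω|/ω_in = (35/62)×79/25 = 553/310, sense flips to +
mesh 3 [72T→72T]: |ω|/ω_in = (553/310)×72/72 = 553/310, sense flips to −
signed output speed (× input speed) = -553/310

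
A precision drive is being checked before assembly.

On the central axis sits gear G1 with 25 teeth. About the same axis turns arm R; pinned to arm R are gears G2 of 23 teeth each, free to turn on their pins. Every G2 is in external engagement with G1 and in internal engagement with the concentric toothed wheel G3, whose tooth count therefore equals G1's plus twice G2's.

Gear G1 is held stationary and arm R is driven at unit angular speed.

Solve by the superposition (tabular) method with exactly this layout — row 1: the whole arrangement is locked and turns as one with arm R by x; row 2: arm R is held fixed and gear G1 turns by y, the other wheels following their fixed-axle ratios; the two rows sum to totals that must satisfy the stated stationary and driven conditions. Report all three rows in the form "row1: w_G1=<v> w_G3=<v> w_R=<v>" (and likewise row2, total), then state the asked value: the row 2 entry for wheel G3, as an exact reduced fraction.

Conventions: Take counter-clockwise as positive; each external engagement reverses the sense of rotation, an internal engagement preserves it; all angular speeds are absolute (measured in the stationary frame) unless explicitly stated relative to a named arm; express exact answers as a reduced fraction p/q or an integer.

row1: w_G1=1 w_G3=1 w_R=1
row2: w_G1=-1 w_G3=25/71 w_R=0
total: w_G1=0 w_G3=96/71 w_R=1
asked value: 25/71

class = planetary set [G3 = 25+2·23 = 71; Willis about the carrier]
row 1 (train locked, turned with arm): all members turn x
row 2: sun turns y, ring = −(25/71)·y, arm 0
boundary: total ω_sun = x + y = 0 and total ω_arm = x = 1  ⇒  y = -1, x = 1
row 2 ring = −(25/71)·(-1) = 25/71
totals (row 1 + row 2): sun 1 + (-1) = 0, ring 1 + 25/71 = 96/71, arm 1 + 0 = 1
asked cell (row2, ring) = 25/71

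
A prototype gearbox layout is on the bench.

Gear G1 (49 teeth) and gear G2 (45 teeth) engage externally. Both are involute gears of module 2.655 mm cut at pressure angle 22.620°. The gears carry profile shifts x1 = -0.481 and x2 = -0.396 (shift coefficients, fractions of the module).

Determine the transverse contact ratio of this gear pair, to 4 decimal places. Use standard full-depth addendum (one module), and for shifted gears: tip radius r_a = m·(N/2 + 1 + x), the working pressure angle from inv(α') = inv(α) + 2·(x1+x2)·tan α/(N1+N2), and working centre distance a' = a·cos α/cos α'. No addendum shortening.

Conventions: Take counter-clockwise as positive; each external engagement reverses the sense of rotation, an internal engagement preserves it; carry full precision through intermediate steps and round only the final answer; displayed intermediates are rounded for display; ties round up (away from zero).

topology: single-mesh involute geometry — m = 2.655, 49T/45T pair
base radii: r_b1 = 60.043787, r_b2 = 55.142254
tip radii: r_a1 = 66.425445, r_a2 = 61.341120
inv(α') = inv(22.620°) + 2·(-0.481-0.396)·tan α/(49+45) = 0.01410108  ⇒  α' = 19.64581°
a' = a·cos α / cos α' = 124.7850·cos 22.620°/cos 19.64581° = 122.305577
action lengths: √(r_a1²−r_b1²) = 28.409213, √(r_a2²−r_b2²) = 26.871265
base pitch p_b = π·m·cos α = 7.699311
CR = (28.409213 + 26.871265 − 122.305577·sin 19.64581°)/7.699311 = 1.839226
contact ratio ≈ 1.8392

1.8392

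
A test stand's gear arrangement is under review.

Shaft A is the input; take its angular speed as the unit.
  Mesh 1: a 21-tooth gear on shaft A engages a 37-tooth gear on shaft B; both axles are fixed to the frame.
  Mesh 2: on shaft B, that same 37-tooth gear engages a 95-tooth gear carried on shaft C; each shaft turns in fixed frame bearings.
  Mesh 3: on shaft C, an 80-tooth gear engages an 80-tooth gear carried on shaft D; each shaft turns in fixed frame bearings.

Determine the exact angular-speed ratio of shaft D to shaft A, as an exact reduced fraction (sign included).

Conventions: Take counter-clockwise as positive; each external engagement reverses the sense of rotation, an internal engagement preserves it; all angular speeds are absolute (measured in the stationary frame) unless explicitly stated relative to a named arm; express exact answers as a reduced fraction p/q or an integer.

-21/95

class = fixed-axis compound train [3 meshes; 3 ratios multiply, 3 sense flips]
mesh 1 [21T→37T]: running ratio 21/37, sense −
mesh 2 [37T→95T]: running ratio 21/95, sense +
mesh 3 [80T→80T]: running ratio 21/95, sense −
ω_out/ω_in = -21/95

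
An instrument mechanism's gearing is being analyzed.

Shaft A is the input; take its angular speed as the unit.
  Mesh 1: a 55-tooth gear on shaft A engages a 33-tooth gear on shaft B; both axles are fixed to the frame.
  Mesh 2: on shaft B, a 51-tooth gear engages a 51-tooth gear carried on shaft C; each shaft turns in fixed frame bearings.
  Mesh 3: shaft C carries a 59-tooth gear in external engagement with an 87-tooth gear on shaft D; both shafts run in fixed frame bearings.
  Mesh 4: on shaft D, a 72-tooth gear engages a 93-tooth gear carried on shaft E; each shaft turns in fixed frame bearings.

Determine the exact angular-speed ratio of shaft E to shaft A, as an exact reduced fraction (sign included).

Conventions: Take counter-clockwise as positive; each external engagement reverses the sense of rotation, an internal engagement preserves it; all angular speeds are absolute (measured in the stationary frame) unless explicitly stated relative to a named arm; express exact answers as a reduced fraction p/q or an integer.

class = fixed-axis compound train [4 meshes; 4 ratios multiply, 4 sense flips]
mesh 1 [55T→33T]: running ratio 5/3, sense −
mesh 2 [51T→51T]: running ratio 5/3, sense +
mesh 3 [59T→87T]: running ratio 295/261, sense −
mesh 4 [72T→93T]: running ratio 2360/2697, sense +
ω_out/ω_in = 2360/2697

2360/2697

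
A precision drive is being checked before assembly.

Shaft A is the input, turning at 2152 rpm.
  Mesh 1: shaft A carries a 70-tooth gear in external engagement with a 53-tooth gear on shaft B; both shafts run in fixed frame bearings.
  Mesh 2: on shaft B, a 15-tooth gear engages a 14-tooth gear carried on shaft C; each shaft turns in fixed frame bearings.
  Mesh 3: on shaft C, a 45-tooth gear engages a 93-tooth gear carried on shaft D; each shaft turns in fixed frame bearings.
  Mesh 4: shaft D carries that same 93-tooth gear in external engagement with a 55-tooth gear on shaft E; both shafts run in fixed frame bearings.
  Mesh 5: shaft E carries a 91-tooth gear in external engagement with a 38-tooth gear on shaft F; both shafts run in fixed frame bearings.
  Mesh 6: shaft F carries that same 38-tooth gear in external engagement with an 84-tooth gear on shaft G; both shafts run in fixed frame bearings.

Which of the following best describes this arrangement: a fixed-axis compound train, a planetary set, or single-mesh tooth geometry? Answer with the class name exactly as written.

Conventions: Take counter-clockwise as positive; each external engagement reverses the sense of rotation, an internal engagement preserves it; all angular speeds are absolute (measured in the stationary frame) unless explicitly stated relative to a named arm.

recognized (7 fixed axles, 6 meshes): fixed-axis compound train
classification: fixed-axis compound train

fixed-axis compound train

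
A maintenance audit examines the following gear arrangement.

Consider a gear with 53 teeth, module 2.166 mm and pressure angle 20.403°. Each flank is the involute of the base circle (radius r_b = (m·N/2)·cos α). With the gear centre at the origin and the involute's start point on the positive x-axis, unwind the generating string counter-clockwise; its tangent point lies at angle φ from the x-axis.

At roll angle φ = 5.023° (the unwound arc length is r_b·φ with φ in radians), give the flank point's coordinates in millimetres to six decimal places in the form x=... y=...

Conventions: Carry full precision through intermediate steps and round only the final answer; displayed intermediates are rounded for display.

x=54.004341 y=0.012073

recognized (one wheel, involute flank): single-mesh tooth geometry, m = 2.166, N = 53
pitch radius r_p = m·N/2 = 2.166·53/2 = 57.399000
base radius r_b = r_p·cos α = 57.399000·cos 20.403° = 53.798001
roll angle φ = 5.023° = 0.08766789 rad
x = r_b·(cos φ + φ·sin φ) = 54.004341
y = r_b·(sin φ − φ·cos φ) = 0.012073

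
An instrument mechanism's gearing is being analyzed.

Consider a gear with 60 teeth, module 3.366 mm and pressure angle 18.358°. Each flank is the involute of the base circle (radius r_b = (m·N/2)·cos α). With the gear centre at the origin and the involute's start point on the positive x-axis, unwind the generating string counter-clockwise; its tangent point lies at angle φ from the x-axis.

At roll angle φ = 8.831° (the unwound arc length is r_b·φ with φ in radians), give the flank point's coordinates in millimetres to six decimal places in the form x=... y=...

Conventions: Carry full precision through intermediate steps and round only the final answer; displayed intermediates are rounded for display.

single-mesh involute tooth geometry (60T wheel at module 3.366)
pitch radius r_p = m·N/2 = 3.366·60/2 = 100.980000
base radius r_b = r_p·cos α = 100.980000·cos 18.358° = 95.840839
roll angle φ = 8.831° = 0.15413003 rad
x = r_b·(cos φ + φ·sin φ) = 96.972487
y = r_b·(sin φ − φ·cos φ) = 0.116697

x=96.972487 y=0.116697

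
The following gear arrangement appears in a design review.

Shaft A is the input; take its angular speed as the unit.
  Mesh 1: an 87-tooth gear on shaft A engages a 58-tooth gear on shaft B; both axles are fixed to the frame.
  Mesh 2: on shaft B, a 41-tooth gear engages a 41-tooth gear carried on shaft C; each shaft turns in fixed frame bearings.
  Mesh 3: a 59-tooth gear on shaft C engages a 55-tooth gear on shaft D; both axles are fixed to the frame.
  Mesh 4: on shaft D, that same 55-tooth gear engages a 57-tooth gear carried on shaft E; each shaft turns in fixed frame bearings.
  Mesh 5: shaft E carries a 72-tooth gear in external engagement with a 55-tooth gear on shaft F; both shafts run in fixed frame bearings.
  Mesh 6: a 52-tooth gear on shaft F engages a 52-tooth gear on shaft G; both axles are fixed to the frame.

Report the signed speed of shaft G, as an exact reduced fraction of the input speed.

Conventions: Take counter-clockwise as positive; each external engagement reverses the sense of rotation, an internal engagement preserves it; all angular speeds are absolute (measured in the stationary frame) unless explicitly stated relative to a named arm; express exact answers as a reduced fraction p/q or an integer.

6-mesh fixed-axis compound train (all bearings frame-fixed)
mesh 1 [87T→58T]: |ω|/ω_in = 1×87/58 = 3/2, sense flips to −
mesh 2 [41T→41T]: |ω|/ω_in = (3/2)×41/41 = 3/2, sense flips to +
mesh 3 [59T→55T]: |ω|/ω_in = (3/2)×59/55 = 177/110, sense flips to −
mesh 4 [55T→57T]: |ω|/ω_in = (177/110)×55/57 = 59/38, sense flips to +
mesh 5 [72T→55T]: |ω|/ω_in = (59/38)×72/55 = 2124/1045, sense flips to −
mesh 6 [52T→52T]: |ω|/ω_in = (2124/1045)×52/52 = 2124/1045, sense flips to +
signed output speed (× input speed) = 2124/1045

2124/1045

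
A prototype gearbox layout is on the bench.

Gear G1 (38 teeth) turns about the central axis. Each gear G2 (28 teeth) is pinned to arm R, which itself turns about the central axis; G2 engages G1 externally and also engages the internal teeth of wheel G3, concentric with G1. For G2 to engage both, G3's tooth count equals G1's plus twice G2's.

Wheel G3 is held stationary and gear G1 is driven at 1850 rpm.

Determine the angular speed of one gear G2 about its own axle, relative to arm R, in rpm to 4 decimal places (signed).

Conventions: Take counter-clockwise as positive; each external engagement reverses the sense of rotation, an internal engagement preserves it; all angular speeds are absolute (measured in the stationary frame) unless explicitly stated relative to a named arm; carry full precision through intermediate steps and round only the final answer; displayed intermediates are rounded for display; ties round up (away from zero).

-1787.9329 rpm

topology: planetary set — G1 38T / G2 28T / G3 94T, arm = carrier (Willis)
normalise by the input: solve with ω_sun = 1, then scale by 1850 rpm
ring teeth: 38 + 2·28 = 94
38(ω_sun−ω_arm) = −94(ω_ring−ω_arm),  ω_ring = 0, ω_sun = 1
38(1−ω_arm) = −94(0−ω_arm)  ⇒  132·ω_arm = 38  ⇒  ω_arm = 19/66
sun–planet mesh: 38·(1−19/66) = −28·(ω_p−ω_arm)  ⇒  ω_p−ω_arm = -893/924
scale: ω_p−ω_arm = -893/924 × 1850 rpm = -1787.9329 rpm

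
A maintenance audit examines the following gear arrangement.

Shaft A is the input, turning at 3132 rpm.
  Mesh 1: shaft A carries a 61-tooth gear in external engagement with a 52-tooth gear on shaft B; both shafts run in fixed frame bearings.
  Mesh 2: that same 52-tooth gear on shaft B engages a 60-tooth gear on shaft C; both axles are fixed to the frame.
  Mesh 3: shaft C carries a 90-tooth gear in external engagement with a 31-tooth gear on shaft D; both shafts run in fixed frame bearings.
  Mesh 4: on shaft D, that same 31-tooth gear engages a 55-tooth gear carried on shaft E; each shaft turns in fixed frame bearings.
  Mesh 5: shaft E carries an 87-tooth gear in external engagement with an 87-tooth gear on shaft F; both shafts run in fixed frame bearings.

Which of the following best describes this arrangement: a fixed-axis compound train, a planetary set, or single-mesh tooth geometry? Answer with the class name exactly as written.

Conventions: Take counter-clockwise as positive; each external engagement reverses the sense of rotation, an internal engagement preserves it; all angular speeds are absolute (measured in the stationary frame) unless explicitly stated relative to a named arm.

class = fixed-axis compound train [5 meshes; 5 ratios multiply, 5 sense flips]
classification: fixed-axis compound train

fixed-axis compound train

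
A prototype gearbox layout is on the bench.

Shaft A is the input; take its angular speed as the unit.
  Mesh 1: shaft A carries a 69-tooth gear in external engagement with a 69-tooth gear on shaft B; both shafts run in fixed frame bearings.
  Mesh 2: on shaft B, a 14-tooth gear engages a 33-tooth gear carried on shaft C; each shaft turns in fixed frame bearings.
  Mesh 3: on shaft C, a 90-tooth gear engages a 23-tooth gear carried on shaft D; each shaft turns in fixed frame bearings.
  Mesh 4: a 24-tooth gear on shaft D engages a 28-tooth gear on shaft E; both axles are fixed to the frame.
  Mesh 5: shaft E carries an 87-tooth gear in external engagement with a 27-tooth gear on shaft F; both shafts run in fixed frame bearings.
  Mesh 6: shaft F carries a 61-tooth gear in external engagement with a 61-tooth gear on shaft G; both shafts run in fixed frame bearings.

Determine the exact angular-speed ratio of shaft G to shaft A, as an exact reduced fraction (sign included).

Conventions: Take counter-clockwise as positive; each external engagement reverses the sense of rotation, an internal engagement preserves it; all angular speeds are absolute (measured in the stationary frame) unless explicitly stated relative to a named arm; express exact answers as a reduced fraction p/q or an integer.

1160/253

class = fixed-axis compound train [6 meshes; 6 ratios multiply, 6 sense flips]
mesh 1 [69T→69T]: running ratio 1, sense −
mesh 2 [14T→33T]: running ratio 14/33, sense +
mesh 3 [90T→23T]: running ratio 420/253, sense −
mesh 4 [24T→28T]: running ratio 360/253, sense +
mesh 5 [87T→27T]: running ratio 1160/253, sense −
mesh 6 [61T→61T]: running ratio 1160/253, sense +
ω_out/ω_in = 1160/253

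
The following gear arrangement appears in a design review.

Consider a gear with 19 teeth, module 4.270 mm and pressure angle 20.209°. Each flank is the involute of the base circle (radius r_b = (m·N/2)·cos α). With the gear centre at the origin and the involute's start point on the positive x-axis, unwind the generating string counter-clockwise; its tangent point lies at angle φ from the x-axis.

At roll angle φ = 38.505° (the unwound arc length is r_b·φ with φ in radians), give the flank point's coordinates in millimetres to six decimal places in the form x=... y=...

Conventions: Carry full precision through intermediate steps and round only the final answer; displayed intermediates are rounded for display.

x=45.717634 y=3.680248

class = single-mesh tooth geometry [base-circle involute, m = 4.270, 19T]
pitch radius r_p = m·N/2 = 4.270·19/2 = 40.565000
base radius r_b = r_p·cos α = 40.565000·cos 20.209° = 38.067769
roll angle φ = 38.505° = 0.67203903 rad
x = r_b·(cos φ + φ·sin φ) = 45.717634
y = r_b·(sin φ − φ·cos φ) = 3.680248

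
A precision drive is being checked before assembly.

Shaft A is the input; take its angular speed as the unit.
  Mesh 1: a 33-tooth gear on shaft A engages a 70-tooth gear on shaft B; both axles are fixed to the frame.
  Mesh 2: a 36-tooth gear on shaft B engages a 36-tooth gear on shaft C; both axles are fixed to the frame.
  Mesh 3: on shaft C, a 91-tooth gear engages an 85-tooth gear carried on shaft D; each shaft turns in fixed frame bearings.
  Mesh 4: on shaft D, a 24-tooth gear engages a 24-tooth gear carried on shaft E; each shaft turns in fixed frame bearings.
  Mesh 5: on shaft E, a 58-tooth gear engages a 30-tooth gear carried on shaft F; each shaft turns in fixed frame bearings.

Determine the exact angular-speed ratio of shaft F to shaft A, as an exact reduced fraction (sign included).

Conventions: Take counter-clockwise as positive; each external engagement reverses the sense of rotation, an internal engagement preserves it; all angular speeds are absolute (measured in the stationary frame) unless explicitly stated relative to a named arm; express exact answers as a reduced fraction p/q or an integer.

class = fixed-axis compound train [5 meshes; 5 ratios multiply, 5 sense flips]
mesh 1 [33T→70T]: running ratio 33/70, sense −
mesh 2 [36T→36T]: running ratio 33/70, sense +
mesh 3 [91T→85T]: running ratio 429/850, sense −
mesh 4 [24T→24T]: running ratio 429/850, sense +
mesh 5 [58T→30T]: running ratio 4147/4250, sense −
ω_out/ω_in = -4147/4250

-4147/4250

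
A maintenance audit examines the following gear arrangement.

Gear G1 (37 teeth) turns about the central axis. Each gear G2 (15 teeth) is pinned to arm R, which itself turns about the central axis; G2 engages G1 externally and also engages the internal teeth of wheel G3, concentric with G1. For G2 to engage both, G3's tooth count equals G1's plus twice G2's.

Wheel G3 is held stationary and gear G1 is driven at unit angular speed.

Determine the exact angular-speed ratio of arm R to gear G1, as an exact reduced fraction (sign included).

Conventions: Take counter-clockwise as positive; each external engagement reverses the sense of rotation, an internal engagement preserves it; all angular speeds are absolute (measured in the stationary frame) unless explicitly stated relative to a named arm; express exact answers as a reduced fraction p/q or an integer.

planetary set (37T centre, 15T on arm, 67T internal) — Willis relation
ring teeth: 37 + 2·15 = 67
37(ω_sun−ω_arm) = −67(ω_ring−ω_arm),  ω_ring = 0, ω_sun = 1
37(1−ω_arm) = −67(0−ω_arm)  ⇒  104·ω_arm = 37  ⇒  ω_arm = 37/104
ω_out/ω_in = 37/104

37/104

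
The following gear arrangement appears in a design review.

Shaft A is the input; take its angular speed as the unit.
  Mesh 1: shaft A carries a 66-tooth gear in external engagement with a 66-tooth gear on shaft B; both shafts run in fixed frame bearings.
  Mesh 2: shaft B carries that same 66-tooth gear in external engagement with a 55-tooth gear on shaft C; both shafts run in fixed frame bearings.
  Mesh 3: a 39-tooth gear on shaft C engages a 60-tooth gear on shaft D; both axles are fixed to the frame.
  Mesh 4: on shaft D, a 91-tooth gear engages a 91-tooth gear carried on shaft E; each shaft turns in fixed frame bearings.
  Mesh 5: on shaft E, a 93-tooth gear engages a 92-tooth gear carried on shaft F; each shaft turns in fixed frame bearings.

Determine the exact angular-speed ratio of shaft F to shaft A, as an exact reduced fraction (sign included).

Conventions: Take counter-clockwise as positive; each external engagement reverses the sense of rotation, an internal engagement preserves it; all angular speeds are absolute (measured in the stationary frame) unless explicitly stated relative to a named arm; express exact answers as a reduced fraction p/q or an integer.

-3627/4600

class = fixed-axis compound train [5 meshes; 5 ratios multiply, 5 sense flips]
mesh 1 [66T→66T]: running ratio 1, sense −
mesh 2 [66T→55T]: running ratio 6/5, sense +
mesh 3 [39T→60T]: running ratio 39/50, sense −
mesh 4 [91T→91T]: running ratio 39/50, sense +
mesh 5 [93T→92T]: running ratio 3627/4600, sense −
ω_out/ω_in = -3627/4600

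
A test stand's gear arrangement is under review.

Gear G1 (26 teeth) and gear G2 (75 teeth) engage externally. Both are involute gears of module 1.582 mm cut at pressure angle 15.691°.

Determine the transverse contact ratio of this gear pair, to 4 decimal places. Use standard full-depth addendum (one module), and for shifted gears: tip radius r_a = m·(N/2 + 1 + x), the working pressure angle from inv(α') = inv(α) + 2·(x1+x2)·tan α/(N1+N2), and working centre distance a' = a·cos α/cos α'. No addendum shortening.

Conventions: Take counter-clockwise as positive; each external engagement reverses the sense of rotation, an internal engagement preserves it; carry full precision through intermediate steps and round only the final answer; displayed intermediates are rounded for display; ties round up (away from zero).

topology: single-mesh involute geometry — m = 1.582, 26T/75T pair
base radii: r_b1 = 19.799592, r_b2 = 57.114209
tip radii: r_a1 = 22.148000, r_a2 = 60.907000
no profile shift: α' = α, a' = a
action lengths: √(r_a1²−r_b1²) = 9.925223, √(r_a2²−r_b2²) = 21.157264
base pitch p_b = π·m·cos α = 4.784789
CR = (9.925223 + 21.157264 − 79.891000·sin 15.69100°)/4.784789 = 1.980448
contact ratio ≈ 1.9804

1.9804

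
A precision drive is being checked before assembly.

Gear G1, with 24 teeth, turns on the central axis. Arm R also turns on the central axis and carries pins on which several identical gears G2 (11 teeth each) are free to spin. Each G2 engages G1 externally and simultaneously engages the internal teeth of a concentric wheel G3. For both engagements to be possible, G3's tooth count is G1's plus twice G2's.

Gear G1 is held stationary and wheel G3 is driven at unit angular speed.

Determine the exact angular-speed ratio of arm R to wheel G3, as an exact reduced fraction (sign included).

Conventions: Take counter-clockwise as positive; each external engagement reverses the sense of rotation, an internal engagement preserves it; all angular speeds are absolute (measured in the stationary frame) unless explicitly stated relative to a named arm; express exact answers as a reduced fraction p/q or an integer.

topology: planetary set — G1 24T / G2 11T / G3 46T, arm = carrier (Willis)
ring teeth: 24 + 2·11 = 46
24(ω_sun−ω_arm) = −46(ω_ring−ω_arm),  ω_sun = 0, ω_ring = 1
24(0−ω_arm) = −46(1−ω_arm)  ⇒  70·ω_arm = 46  ⇒  ω_arm = 23/35
ω_out/ω_in = 23/35

23/35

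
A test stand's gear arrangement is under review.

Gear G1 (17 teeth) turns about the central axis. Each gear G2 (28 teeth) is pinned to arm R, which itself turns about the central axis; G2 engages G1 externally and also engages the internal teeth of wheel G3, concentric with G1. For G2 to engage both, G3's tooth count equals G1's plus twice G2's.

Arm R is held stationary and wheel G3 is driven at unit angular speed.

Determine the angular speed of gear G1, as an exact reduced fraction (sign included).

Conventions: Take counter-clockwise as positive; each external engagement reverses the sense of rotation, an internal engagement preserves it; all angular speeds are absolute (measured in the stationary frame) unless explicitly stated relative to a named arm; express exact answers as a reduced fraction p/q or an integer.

-73/17

class = planetary set [G3 = 17+2·28 = 73; Willis about the carrier]
ring teeth: 17 + 2·28 = 73
17(ω_sun−ω_arm) = −73(ω_ring−ω_arm),  ω_arm = 0, ω_ring = 1
ω_sun = 0 − (73/17)(1−0) = -73/17
exact speed ratio = -73/17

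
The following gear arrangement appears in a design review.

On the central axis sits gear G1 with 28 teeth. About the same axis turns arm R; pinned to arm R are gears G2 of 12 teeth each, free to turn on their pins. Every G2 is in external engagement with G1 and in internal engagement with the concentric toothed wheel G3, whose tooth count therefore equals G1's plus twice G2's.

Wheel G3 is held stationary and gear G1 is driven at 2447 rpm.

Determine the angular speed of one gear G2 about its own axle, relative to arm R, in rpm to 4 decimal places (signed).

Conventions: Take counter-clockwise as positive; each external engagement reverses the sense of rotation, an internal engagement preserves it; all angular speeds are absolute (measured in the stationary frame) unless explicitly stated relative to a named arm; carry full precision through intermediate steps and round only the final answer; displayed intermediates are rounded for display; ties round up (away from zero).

-3711.2833 rpm

topology: planetary set — G1 28T / G2 12T / G3 52T, arm = carrier (Willis)
normalise by the input: solve with ω_sun = 1, then scale by 2447 rpm
ring teeth: 28 + 2·12 = 52
28(ω_sun−ω_arm) = −52(ω_ring−ω_arm),  ω_ring = 0, ω_sun = 1
28(1−ω_arm) = −52(0−ω_arm)  ⇒  80·ω_arm = 28  ⇒  ω_arm = 7/20
sun–planet mesh: 28·(1−7/20) = −12·(ω_p−ω_arm)  ⇒  ω_p−ω_arm = -91/60
scale: ω_p−ω_arm = -91/60 × 2447 rpm = -3711.2833 rpm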